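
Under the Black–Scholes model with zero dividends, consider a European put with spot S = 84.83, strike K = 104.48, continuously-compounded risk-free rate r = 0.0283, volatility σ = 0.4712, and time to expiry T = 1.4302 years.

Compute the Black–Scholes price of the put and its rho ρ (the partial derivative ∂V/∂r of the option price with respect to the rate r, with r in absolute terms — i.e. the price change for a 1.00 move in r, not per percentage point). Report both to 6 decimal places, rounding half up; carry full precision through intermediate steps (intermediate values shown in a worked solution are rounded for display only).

price = 29.172668
ρ = -103.166138

σ√T = 0.4712·√1.4302 = 0.563513
d₁ = (ln(S/K) + (r+σ²/2)T) / (σ√T) = (ln(84.83/104.48) + (0.0283+0.4712²/2)·1.4302) / 0.563513 = (-0.208346 + 0.199248) / 0.563513 = -0.016146
d₂ = d₁ − σ√T = -0.016146 − 0.563513 = -0.579659
e^{−rT} = e^{−0.0283·1.4302} = 0.960333
N(−d₁) = 0.506441,  N(−d₂) = 0.718928
Put price V = K·e^{−rT}·N(−d₂) − S·N(−d₁) = 72.134063 − 42.961395 = 29.172668
ρ = −K·T·e^{−rT}·N(−d₂) = -103.166138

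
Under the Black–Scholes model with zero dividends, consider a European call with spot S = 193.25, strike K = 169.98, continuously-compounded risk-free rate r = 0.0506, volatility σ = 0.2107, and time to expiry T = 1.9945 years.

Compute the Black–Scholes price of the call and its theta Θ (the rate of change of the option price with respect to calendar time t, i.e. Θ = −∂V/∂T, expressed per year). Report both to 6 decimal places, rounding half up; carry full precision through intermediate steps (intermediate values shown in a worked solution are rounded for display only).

σ√T = 0.2107·√1.9945 = 0.297565
d₁ = (ln(S/K) + (r+σ²/2)T) / (σ√T) = (ln(193.25/169.98) + (0.0506+0.2107²/2)·1.9945) / 0.297565 = (0.128304 + 0.145194) / 0.297565 = 0.919121
d₂ = d₁ − σ√T = 0.919121 − 0.297565 = 0.621556
e^{−rT} = e^{−0.0506·1.9945} = 0.904004
N(d₁) = 0.820984,  N(d₂) = 0.732883
Call price V = S·N(d₁) − K·e^{−rT}·N(d₂) = 158.655122 − 112.616697 = 46.038426
φ(d₁) = (1/√(2π))·e^{−d₁²/2} = 0.261498
Θ = −S·φ(d₁)·σ/(2√T) − r·K·e^{−rT}·N(d₂) = −3.769682 − 5.698405 = -9.468087

price = 46.038426
Θ = -9.468087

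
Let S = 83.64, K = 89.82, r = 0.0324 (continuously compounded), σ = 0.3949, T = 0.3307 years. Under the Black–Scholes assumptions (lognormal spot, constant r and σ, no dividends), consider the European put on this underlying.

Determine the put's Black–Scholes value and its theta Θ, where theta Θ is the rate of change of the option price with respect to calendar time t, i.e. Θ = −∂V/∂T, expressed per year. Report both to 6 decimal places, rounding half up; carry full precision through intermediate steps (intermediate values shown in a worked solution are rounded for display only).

σ√T = 0.3949·√0.3307 = 0.227093
d₁ = (ln(S/K) + (r+σ²/2)T) / (σ√T) = (ln(83.64/89.82) + (0.0324+0.3949²/2)·0.3307) / 0.227093 = (-0.071286 + 0.036500) / 0.227093 = -0.153177
d₂ = d₁ − σ√T = -0.153177 − 0.227093 = -0.380270
e^{−rT} = e^{−0.0324·0.3307} = 0.989343
N(−d₁) = 0.560871,  N(−d₂) = 0.648128
Put price V = K·e^{−rT}·N(−d₂) − S·N(−d₁) = 57.594394 − 46.911218 = 10.683176
φ(d₁) = (1/√(2π))·e^{−d₁²/2} = 0.394289
Θ = −S·φ(d₁)·σ/(2√T) + r·K·e^{−rT}·N(−d₂) = −11.323200 + 1.866058 = -9.457141

price = 10.683176
Θ = -9.457141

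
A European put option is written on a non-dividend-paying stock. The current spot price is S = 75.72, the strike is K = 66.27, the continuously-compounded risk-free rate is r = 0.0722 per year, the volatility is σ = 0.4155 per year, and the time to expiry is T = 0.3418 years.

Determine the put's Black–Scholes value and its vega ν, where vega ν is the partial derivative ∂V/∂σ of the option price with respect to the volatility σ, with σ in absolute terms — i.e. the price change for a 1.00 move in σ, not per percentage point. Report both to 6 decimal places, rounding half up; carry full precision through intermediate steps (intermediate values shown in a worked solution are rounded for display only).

σ√T = 0.4155·√0.3418 = 0.242917
d₁ = (ln(S/K) + (r+σ²/2)T) / (σ√T) = (ln(75.72/66.27) + (0.0722+0.4155²/2)·0.3418) / 0.242917 = (0.133305 + 0.054182) / 0.242917 = 0.771817
d₂ = d₁ − σ√T = 0.771817 − 0.242917 = 0.528901
e^{−rT} = e^{−0.0722·0.3418} = 0.975624
N(−d₁) = 0.220111,  N(−d₂) = 0.298437
Put price V = K·e^{−rT}·N(−d₂) − S·N(−d₁) = 19.295334 − 16.666827 = 2.628506
φ(d₁) = (1/√(2π))·e^{−d₁²/2} = 0.296180
ν = S·φ(d₁)·√T = 13.111478

price = 2.628506
ν = 13.111478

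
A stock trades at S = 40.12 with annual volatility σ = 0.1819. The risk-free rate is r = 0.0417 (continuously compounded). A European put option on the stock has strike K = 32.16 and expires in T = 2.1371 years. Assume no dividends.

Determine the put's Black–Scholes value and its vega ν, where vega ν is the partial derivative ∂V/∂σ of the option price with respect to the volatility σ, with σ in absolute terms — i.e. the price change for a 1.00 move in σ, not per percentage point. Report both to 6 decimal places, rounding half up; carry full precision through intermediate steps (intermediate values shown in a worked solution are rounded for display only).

σ√T = 0.1819·√2.1371 = 0.265916
d₁ = (ln(S/K) + (r+σ²/2)T) / (σ√T) = (ln(40.12/32.16) + (0.0417+0.1819²/2)·2.1371) / 0.265916 = (0.221152 + 0.124473) / 0.265916 = 1.299748
d₂ = d₁ − σ√T = 1.299748 − 0.265916 = 1.033832
e^{−rT} = e^{−0.0417·2.1371} = 0.914738
N(−d₁) = 0.096844,  N(−d₂) = 0.150607
Put price V = K·e^{−rT}·N(−d₂) − S·N(−d₁) = 4.430567 − 3.885367 = 0.545200
φ(d₁) = (1/√(2π))·e^{−d₁²/2} = 0.171425
ν = S·φ(d₁)·√T = 10.054182

price = 0.545200
ν = 10.054182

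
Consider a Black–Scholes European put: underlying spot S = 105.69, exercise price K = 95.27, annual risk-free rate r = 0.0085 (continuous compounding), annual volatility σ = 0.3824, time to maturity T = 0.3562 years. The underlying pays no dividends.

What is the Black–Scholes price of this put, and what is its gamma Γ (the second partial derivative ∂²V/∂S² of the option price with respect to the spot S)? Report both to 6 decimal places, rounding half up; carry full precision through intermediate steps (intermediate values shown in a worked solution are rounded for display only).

price = 4.736975
Γ = 0.013961

σ√T = 0.3824·√0.3562 = 0.228226
d₁ = (ln(S/K) + (r+σ²/2)T) / (σ√T) = (ln(105.69/95.27) + (0.0085+0.3824²/2)·0.3562) / 0.228226 = (0.103795 + 0.029071) / 0.228226 = 0.582171
d₂ = d₁ − σ√T = 0.582171 − 0.228226 = 0.353945
e^{−rT} = e^{−0.0085·0.3562} = 0.996977
N(−d₁) = 0.280226,  N(−d₂) = 0.361690
Put price V = K·e^{−rT}·N(−d₂) − S·N(−d₁) = 34.354025 − 29.617050 = 4.736975
φ(d₁) = (1/√(2π))·e^{−d₁²/2} = 0.336755
Γ = φ(d₁) / (S·σ·√T) = 0.013961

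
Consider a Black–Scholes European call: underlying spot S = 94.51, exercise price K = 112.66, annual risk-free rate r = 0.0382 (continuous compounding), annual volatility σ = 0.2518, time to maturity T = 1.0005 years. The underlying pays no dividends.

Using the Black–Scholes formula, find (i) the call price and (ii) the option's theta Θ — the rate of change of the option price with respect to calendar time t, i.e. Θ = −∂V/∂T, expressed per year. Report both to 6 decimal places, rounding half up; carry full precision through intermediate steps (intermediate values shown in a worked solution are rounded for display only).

σ√T = 0.2518·√1.0005 = 0.251863
d₁ = (ln(S/K) + (r+σ²/2)T) / (σ√T) = (ln(94.51/112.66) + (0.0382+0.2518²/2)·1.0005) / 0.251863 = (-0.175669 + 0.069937) / 0.251863 = -0.419801
d₂ = d₁ − σ√T = -0.419801 − 0.251863 = -0.671664
e^{−rT} = e^{−0.0382·1.0005} = 0.962502
N(d₁) = 0.337316,  N(d₂) = 0.250899
Call price V = S·N(d₁) − K·e^{−rT}·N(d₂) = 31.879694 − 27.206349 = 4.673345
φ(d₁) = (1/√(2π))·e^{−d₁²/2} = 0.365293
Θ = −S·φ(d₁)·σ/(2√T) − r·K·e^{−rT}·N(d₂) = −4.345468 − 1.039283 = -5.384751

price = 4.673345
Θ = -5.384751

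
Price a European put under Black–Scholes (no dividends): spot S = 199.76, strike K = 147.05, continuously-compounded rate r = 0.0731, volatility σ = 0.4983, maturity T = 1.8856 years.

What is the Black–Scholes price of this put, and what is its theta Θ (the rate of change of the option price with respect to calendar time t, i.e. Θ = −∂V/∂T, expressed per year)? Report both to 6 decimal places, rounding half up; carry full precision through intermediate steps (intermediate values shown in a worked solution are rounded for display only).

σ√T = 0.4983·√1.8856 = 0.684251
d₁ = (ln(S/K) + (r+σ²/2)T) / (σ√T) = (ln(199.76/147.05) + (0.0731+0.4983²/2)·1.8856) / 0.684251 = (0.306344 + 0.371937) / 0.684251 = 0.991275
d₂ = d₁ − σ√T = 0.991275 − 0.684251 = 0.307024
e^{−rT} = e^{−0.0731·1.8856} = 0.871240
N(−d₁) = 0.160776,  N(−d₂) = 0.379413
Put price V = K·e^{−rT}·N(−d₂) − S·N(−d₁) = 48.608795 − 32.116543 = 16.492252
φ(d₁) = (1/√(2π))·e^{−d₁²/2} = 0.244082
Θ = −S·φ(d₁)·σ/(2√T) + r·K·e^{−rT}·N(−d₂) = −8.846676 + 3.553303 = -5.293373

price = 16.492252
Θ = -5.293373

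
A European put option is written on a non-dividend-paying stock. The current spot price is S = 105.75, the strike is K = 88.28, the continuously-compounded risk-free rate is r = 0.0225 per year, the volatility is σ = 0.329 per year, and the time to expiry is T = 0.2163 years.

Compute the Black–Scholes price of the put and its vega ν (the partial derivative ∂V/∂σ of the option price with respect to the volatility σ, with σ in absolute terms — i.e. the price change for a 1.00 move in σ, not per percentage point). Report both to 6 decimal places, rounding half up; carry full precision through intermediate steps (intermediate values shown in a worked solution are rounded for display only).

σ√T = 0.329·√0.2163 = 0.153012
d₁ = (ln(S/K) + (r+σ²/2)T) / (σ√T) = (ln(105.75/88.28) + (0.0225+0.329²/2)·0.2163) / 0.153012 = (0.180564 + 0.016573) / 0.153012 = 1.288382
d₂ = d₁ − σ√T = 1.288382 − 0.153012 = 1.135370
e^{−rT} = e^{−0.0225·0.2163} = 0.995145
N(−d₁) = 0.098807,  N(−d₂) = 0.128110
Put price V = K·e^{−rT}·N(−d₂) − S·N(−d₁) = 11.254655 − 10.448795 = 0.805861
φ(d₁) = (1/√(2π))·e^{−d₁²/2} = 0.173965
ν = S·φ(d₁)·√T = 8.555986

price = 0.805861
ν = 8.555986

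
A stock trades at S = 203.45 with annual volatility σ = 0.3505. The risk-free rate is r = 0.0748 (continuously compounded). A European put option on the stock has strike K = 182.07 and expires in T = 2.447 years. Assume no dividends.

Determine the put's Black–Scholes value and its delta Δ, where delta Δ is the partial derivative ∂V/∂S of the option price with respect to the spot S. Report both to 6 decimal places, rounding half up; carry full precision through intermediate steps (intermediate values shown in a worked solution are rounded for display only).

σ√T = 0.3505·√2.447 = 0.548283
d₁ = (ln(S/K) + (r+σ²/2)T) / (σ√T) = (ln(203.45/182.07) + (0.0748+0.3505²/2)·2.447) / 0.548283 = (0.111029 + 0.333343) / 0.548283 = 0.810479
d₂ = d₁ − σ√T = 0.810479 − 0.548283 = 0.262195
e^{−rT} = e^{−0.0748·2.447} = 0.832739
N(−d₁) = 0.208833,  N(−d₂) = 0.396585
Put price V = K·e^{−rT}·N(−d₂) − S·N(−d₁) = 60.128969 − 42.486982 = 17.641986
Δ = −N(−d₁) = -0.208833

price = 17.641986
Δ = -0.208833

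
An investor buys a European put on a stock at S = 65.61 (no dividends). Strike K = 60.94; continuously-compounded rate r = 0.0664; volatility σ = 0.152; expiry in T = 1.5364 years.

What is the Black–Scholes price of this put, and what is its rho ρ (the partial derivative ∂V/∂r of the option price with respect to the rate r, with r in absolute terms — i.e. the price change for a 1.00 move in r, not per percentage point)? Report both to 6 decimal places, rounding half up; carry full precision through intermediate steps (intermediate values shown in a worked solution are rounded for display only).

σ√T = 0.152·√1.5364 = 0.188406
d₁ = (ln(S/K) + (r+σ²/2)T) / (σ√T) = (ln(65.61/60.94) + (0.0664+0.152²/2)·1.5364) / 0.188406 = (0.073838 + 0.119765) / 0.188406 = 1.027586
d₂ = d₁ − σ√T = 1.027586 − 0.188406 = 0.839179
e^{−rT} = e^{−0.0664·1.5364} = 0.903014
N(−d₁) = 0.152072,  N(−d₂) = 0.200684
Put price V = K·e^{−rT}·N(−d₂) − S·N(−d₁) = 11.043594 − 9.977465 = 1.066129
ρ = −K·T·e^{−rT}·N(−d₂) = -16.967378

price = 1.066129
ρ = -16.967378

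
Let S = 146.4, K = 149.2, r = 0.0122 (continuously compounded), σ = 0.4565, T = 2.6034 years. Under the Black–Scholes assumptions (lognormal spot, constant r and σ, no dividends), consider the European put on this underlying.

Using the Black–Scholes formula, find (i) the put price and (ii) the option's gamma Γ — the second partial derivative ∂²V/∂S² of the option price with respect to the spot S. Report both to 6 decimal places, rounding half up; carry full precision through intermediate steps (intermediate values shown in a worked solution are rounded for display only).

σ√T = 0.4565·√2.6034 = 0.736565
d₁ = (ln(S/K) + (r+σ²/2)T) / (σ√T) = (ln(146.4/149.2) + (0.0122+0.4565²/2)·2.6034) / 0.736565 = (-0.018945 + 0.303026) / 0.736565 = 0.385683
d₂ = d₁ − σ√T = 0.385683 − 0.736565 = -0.350882
e^{−rT} = e^{−0.0122·2.6034} = 0.968738
N(−d₁) = 0.349866,  N(−d₂) = 0.637162
Put price V = K·e^{−rT}·N(−d₂) − S·N(−d₁) = 92.092585 − 51.220351 = 40.872234
φ(d₁) = (1/√(2π))·e^{−d₁²/2} = 0.370347
Γ = φ(d₁) / (S·σ·√T) = 0.003434

price = 40.872234
Γ = 0.003434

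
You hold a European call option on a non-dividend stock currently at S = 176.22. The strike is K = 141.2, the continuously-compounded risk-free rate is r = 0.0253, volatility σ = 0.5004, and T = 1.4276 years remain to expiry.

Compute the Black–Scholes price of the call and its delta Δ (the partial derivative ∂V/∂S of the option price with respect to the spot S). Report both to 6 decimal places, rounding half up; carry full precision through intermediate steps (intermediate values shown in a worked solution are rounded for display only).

σ√T = 0.5004·√1.4276 = 0.597889
d₁ = (ln(S/K) + (r+σ²/2)T) / (σ√T) = (ln(176.22/141.2) + (0.0253+0.5004²/2)·1.4276) / 0.597889 = (0.221556 + 0.214854) / 0.597889 = 0.729918
d₂ = d₁ − σ√T = 0.729918 − 0.597889 = 0.132029
e^{−rT} = e^{−0.0253·1.4276} = 0.964526
N(d₁) = 0.767280,  N(d₂) = 0.552519
Call price V = S·N(d₁) − K·e^{−rT}·N(d₂) = 135.210041 − 75.248200 = 59.961841
Δ = N(d₁) = 0.767280

price = 59.961841
Δ = 0.767280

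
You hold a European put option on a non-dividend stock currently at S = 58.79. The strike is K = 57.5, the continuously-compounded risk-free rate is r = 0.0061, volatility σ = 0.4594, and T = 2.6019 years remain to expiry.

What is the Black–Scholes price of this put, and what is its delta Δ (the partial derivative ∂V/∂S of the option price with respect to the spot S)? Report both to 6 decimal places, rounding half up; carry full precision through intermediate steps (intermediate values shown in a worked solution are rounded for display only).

price = 15.596448
Δ = -0.336558

σ√T = 0.4594·√2.6019 = 0.741031
d₁ = (ln(S/K) + (r+σ²/2)T) / (σ√T) = (ln(58.79/57.5) + (0.0061+0.4594²/2)·2.6019) / 0.741031 = (0.022187 + 0.290435) / 0.741031 = 0.421874
d₂ = d₁ − σ√T = 0.421874 − 0.741031 = -0.319157
e^{−rT} = e^{−0.0061·2.6019} = 0.984254
N(−d₁) = 0.336558,  N(−d₂) = 0.625196
Put price V = K·e^{−rT}·N(−d₂) − S·N(−d₁) = 35.382718 − 19.786270 = 15.596448
Δ = −N(−d₁) = -0.336558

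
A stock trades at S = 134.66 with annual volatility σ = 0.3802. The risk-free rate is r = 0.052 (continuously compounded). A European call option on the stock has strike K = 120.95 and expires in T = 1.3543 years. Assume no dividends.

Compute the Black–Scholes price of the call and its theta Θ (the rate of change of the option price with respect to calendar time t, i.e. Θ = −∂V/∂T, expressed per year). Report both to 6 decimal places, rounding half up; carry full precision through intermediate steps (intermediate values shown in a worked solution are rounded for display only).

price = 34.315965
Θ = -10.578179

σ√T = 0.3802·√1.3543 = 0.442455
d₁ = (ln(S/K) + (r+σ²/2)T) / (σ√T) = (ln(134.66/120.95) + (0.052+0.3802²/2)·1.3543) / 0.442455 = (0.107376 + 0.168307) / 0.442455 = 0.623075
d₂ = d₁ − σ√T = 0.623075 − 0.442455 = 0.180619
e^{−rT} = e^{−0.052·1.3543} = 0.931999
N(d₁) = 0.733382,  N(d₂) = 0.571667
Call price V = S·N(d₁) − K·e^{−rT}·N(d₂) = 98.757264 − 64.441299 = 34.315965
φ(d₁) = (1/√(2π))·e^{−d₁²/2} = 0.328555
Θ = −S·φ(d₁)·σ/(2√T) − r·K·e^{−rT}·N(d₂) = −7.227231 − 3.350948 = -10.578179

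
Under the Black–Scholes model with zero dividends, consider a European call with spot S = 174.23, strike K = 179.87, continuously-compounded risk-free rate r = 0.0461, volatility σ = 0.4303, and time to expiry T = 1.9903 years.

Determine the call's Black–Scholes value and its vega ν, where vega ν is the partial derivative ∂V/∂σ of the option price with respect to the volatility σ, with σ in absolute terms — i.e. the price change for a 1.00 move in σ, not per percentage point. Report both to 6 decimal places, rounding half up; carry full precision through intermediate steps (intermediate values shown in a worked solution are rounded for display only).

σ√T = 0.4303·√1.9903 = 0.607059
d₁ = (ln(S/K) + (r+σ²/2)T) / (σ√T) = (ln(174.23/179.87) + (0.0461+0.4303²/2)·1.9903) / 0.607059 = (-0.031858 + 0.276013) / 0.607059 = 0.402193
d₂ = d₁ − σ√T = 0.402193 − 0.607059 = -0.204865
e^{−rT} = e^{−0.0461·1.9903} = 0.912331
N(d₁) = 0.656229,  N(d₂) = 0.418839
Call price V = S·N(d₁) − K·e^{−rT}·N(d₂) = 114.334788 − 68.731798 = 45.602990
φ(d₁) = (1/√(2π))·e^{−d₁²/2} = 0.367946
ν = S·φ(d₁)·√T = 90.441277

price = 45.602990
ν = 90.441277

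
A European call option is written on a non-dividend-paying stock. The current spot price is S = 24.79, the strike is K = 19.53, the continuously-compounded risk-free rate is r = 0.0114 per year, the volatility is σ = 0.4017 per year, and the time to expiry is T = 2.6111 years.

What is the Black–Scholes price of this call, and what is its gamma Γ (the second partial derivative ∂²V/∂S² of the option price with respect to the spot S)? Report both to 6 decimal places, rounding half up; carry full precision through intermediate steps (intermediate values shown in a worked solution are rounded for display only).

σ√T = 0.4017·√2.6111 = 0.649103
d₁ = (ln(S/K) + (r+σ²/2)T) / (σ√T) = (ln(24.79/19.53) + (0.0114+0.4017²/2)·2.6111) / 0.649103 = (0.238489 + 0.240434) / 0.649103 = 0.737822
d₂ = d₁ − σ√T = 0.737822 − 0.649103 = 0.088719
e^{−rT} = e^{−0.0114·2.6111} = 0.970672
N(d₁) = 0.769689,  N(d₂) = 0.535347
Call price V = S·N(d₁) − K·e^{−rT}·N(d₂) = 19.080583 − 10.148702 = 8.931881
φ(d₁) = (1/√(2π))·e^{−d₁²/2} = 0.303878
Γ = φ(d₁) / (S·σ·√T) = 0.018885

price = 8.931881
Γ = 0.018885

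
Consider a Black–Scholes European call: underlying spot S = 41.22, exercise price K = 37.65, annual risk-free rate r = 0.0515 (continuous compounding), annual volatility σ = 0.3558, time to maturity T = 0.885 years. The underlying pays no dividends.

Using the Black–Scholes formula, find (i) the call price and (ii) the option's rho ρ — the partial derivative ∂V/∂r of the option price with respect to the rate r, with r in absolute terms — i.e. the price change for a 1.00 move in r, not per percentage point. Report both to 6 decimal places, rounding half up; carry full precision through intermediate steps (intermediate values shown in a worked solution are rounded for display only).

price = 8.167688
ρ = 18.930280

σ√T = 0.3558·√0.885 = 0.334717
d₁ = (ln(S/K) + (r+σ²/2)T) / (σ√T) = (ln(41.22/37.65) + (0.0515+0.3558²/2)·0.885) / 0.334717 = (0.090591 + 0.101595) / 0.334717 = 0.574174
d₂ = d₁ − σ√T = 0.574174 − 0.334717 = 0.239457
e^{−rT} = e^{−0.0515·0.885} = 0.955446
N(d₁) = 0.717075,  N(d₂) = 0.594625
Call price V = S·N(d₁) − K·e^{−rT}·N(d₂) = 29.557834 − 21.390146 = 8.167688
ρ = K·T·e^{−rT}·N(d₂) = 18.930280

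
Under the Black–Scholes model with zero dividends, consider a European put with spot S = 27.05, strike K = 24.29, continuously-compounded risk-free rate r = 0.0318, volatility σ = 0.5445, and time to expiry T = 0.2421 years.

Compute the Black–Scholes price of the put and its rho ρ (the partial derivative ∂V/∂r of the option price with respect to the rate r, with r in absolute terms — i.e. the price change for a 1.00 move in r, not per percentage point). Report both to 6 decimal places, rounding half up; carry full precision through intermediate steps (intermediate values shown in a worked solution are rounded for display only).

price = 1.499256
ρ = -2.237511

σ√T = 0.5445·√0.2421 = 0.267914
d₁ = (ln(S/K) + (r+σ²/2)T) / (σ√T) = (ln(27.05/24.29) + (0.0318+0.5445²/2)·0.2421) / 0.267914 = (0.107622 + 0.043588) / 0.267914 = 0.564398
d₂ = d₁ − σ√T = 0.564398 − 0.267914 = 0.296484
e^{−rT} = e^{−0.0318·0.2421} = 0.992331
N(−d₁) = 0.286242,  N(−d₂) = 0.383430
Put price V = K·e^{−rT}·N(−d₂) − S·N(−d₁) = 9.242096 − 7.742840 = 1.499256
ρ = −K·T·e^{−rT}·N(−d₂) = -2.237511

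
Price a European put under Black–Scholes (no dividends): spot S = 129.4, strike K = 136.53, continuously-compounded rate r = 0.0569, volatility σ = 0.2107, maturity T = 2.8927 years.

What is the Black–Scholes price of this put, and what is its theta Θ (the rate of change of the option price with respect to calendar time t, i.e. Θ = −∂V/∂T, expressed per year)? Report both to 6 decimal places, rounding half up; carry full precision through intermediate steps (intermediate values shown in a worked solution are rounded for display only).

σ√T = 0.2107·√2.8927 = 0.358357
d₁ = (ln(S/K) + (r+σ²/2)T) / (σ√T) = (ln(129.4/136.53) + (0.0569+0.2107²/2)·2.8927) / 0.358357 = (-0.053636 + 0.228805) / 0.358357 = 0.488810
d₂ = d₁ − σ√T = 0.488810 − 0.358357 = 0.130453
e^{−rT} = e^{−0.0569·2.8927} = 0.848237
N(−d₁) = 0.312488,  N(−d₂) = 0.448104
Put price V = K·e^{−rT}·N(−d₂) − S·N(−d₁) = 51.894880 − 40.435963 = 11.458917
φ(d₁) = (1/√(2π))·e^{−d₁²/2} = 0.354018
Θ = −S·φ(d₁)·σ/(2√T) + r·K·e^{−rT}·N(−d₂) = −2.837547 + 2.952819 = 0.115272

price = 11.458917
Θ = 0.115272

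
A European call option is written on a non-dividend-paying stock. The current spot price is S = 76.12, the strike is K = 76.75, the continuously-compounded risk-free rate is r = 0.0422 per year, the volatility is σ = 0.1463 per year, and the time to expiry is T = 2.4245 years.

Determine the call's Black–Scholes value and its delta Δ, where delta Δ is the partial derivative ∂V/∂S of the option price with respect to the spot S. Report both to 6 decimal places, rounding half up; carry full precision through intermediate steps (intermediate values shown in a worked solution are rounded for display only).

σ√T = 0.1463·√2.4245 = 0.227801
d₁ = (ln(S/K) + (r+σ²/2)T) / (σ√T) = (ln(76.12/76.75) + (0.0422+0.1463²/2)·2.4245) / 0.227801 = (-0.008242 + 0.128261) / 0.227801 = 0.526856
d₂ = d₁ − σ√T = 0.526856 − 0.227801 = 0.299055
e^{−rT} = e^{−0.0422·2.4245} = 0.902746
N(d₁) = 0.700853,  N(d₂) = 0.617551
Call price V = S·N(d₁) − K·e^{−rT}·N(d₂) = 53.348936 − 42.787484 = 10.561452
Δ = N(d₁) = 0.700853

price = 10.561452
Δ = 0.700853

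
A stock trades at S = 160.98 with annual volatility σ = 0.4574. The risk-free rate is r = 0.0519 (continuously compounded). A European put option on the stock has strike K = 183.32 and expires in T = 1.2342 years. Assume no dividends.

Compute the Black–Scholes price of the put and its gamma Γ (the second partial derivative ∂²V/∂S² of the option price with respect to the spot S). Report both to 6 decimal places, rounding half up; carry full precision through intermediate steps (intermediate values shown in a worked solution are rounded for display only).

σ√T = 0.4574·√1.2342 = 0.508146
d₁ = (ln(S/K) + (r+σ²/2)T) / (σ√T) = (ln(160.98/183.32) + (0.0519+0.4574²/2)·1.2342) / 0.508146 = (-0.129953 + 0.193161) / 0.508146 = 0.124390
d₂ = d₁ − σ√T = 0.124390 − 0.508146 = -0.383757
e^{−rT} = e^{−0.0519·1.2342} = 0.937953
N(−d₁) = 0.450503,  N(−d₂) = 0.649421
Put price V = K·e^{−rT}·N(−d₂) − S·N(−d₁) = 111.665025 − 72.522020 = 39.143005
φ(d₁) = (1/√(2π))·e^{−d₁²/2} = 0.395868
Γ = φ(d₁) / (S·σ·√T) = 0.004839

price = 39.143005
Γ = 0.004839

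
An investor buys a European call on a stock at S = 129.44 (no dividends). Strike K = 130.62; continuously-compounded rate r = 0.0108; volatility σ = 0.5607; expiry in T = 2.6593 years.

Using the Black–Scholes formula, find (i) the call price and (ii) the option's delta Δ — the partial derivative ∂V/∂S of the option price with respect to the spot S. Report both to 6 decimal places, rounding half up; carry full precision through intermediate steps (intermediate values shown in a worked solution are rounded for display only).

price = 46.446925
Δ = 0.683911

σ√T = 0.5607·√2.6593 = 0.914354
d₁ = (ln(S/K) + (r+σ²/2)T) / (σ√T) = (ln(129.44/130.62) + (0.0108+0.5607²/2)·2.6593) / 0.914354 = (-0.009075 + 0.446742) / 0.914354 = 0.478663
d₂ = d₁ − σ√T = 0.478663 − 0.914354 = -0.435691
e^{−rT} = e^{−0.0108·2.6593} = 0.971688
N(d₁) = 0.683911,  N(d₂) = 0.331530
Call price V = S·N(d₁) − K·e^{−rT}·N(d₂) = 88.525395 − 42.078470 = 46.446925
Δ = N(d₁) = 0.683911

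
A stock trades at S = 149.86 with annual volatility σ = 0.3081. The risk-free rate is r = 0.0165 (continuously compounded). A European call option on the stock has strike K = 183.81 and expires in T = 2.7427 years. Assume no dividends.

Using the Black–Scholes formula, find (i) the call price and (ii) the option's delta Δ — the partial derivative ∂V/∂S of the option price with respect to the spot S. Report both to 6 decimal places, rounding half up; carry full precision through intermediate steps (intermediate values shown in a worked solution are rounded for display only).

price = 21.408117
Δ = 0.477518

σ√T = 0.3081·√2.7427 = 0.510247
d₁ = (ln(S/K) + (r+σ²/2)T) / (σ√T) = (ln(149.86/183.81) + (0.0165+0.3081²/2)·2.7427) / 0.510247 = (-0.204201 + 0.175431) / 0.510247 = -0.056385
d₂ = d₁ − σ√T = -0.056385 − 0.510247 = -0.566632
e^{−rT} = e^{−0.0165·2.7427} = 0.955754
N(d₁) = 0.477518,  N(d₂) = 0.285482
Call price V = S·N(d₁) − K·e^{−rT}·N(d₂) = 71.560780 − 50.152663 = 21.408117
Δ = N(d₁) = 0.477518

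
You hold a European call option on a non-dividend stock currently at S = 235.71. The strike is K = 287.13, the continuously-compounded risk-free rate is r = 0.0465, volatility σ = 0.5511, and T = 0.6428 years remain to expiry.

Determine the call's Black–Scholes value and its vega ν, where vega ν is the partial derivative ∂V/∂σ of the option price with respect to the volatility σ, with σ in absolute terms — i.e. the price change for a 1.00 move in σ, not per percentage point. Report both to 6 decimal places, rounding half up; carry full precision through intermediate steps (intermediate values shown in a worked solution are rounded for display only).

price = 26.617177
ν = 74.456438

σ√T = 0.5511·√0.6428 = 0.441843
d₁ = (ln(S/K) + (r+σ²/2)T) / (σ√T) = (ln(235.71/287.13) + (0.0465+0.5511²/2)·0.6428) / 0.441843 = (-0.197333 + 0.127503) / 0.441843 = -0.158042
d₂ = d₁ − σ√T = -0.158042 − 0.441843 = -0.599885
e^{−rT} = e^{−0.0465·0.6428} = 0.970552
N(d₁) = 0.437212,  N(d₂) = 0.274291
Call price V = S·N(d₁) − K·e^{−rT}·N(d₂) = 103.055196 − 76.438019 = 26.617177
φ(d₁) = (1/√(2π))·e^{−d₁²/2} = 0.393991
ν = S·φ(d₁)·√T = 74.456438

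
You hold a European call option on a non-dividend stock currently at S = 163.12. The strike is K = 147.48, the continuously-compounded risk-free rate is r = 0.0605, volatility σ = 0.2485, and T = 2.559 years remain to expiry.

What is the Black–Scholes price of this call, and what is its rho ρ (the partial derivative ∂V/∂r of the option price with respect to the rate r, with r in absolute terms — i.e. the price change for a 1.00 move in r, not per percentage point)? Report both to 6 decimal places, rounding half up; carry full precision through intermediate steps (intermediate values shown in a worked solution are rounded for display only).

price = 45.665653
ρ = 217.099029

σ√T = 0.2485·√2.559 = 0.397522
d₁ = (ln(S/K) + (r+σ²/2)T) / (σ√T) = (ln(163.12/147.48) + (0.0605+0.2485²/2)·2.559) / 0.397522 = (0.100794 + 0.233832) / 0.397522 = 0.841777
d₂ = d₁ − σ√T = 0.841777 − 0.397522 = 0.444254
e^{−rT} = e^{−0.0605·2.559} = 0.856570
N(d₁) = 0.800044,  N(d₂) = 0.671571
Call price V = S·N(d₁) − K·e^{−rT}·N(d₂) = 130.503101 − 84.837448 = 45.665653
ρ = K·T·e^{−rT}·N(d₂) = 217.099029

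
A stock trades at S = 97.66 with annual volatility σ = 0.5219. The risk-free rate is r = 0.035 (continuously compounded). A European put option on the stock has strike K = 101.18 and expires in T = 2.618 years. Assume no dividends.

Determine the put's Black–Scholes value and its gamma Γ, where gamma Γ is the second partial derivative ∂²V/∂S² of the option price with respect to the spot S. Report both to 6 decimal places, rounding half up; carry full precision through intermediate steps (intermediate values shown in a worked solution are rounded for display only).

σ√T = 0.5219·√2.618 = 0.844446
d₁ = (ln(S/K) + (r+σ²/2)T) / (σ√T) = (ln(97.66/101.18) + (0.035+0.5219²/2)·2.618) / 0.844446 = (-0.035409 + 0.448175) / 0.844446 = 0.488801
d₂ = d₁ − σ√T = 0.488801 − 0.844446 = -0.355646
e^{−rT} = e^{−0.035·2.618} = 0.912443
N(−d₁) = 0.312491,  N(−d₂) = 0.638947
Put price V = K·e^{−rT}·N(−d₂) − S·N(−d₁) = 58.988207 − 30.517917 = 28.470291
φ(d₁) = (1/√(2π))·e^{−d₁²/2} = 0.354020
Γ = φ(d₁) / (S·σ·√T) = 0.004293

price = 28.470291
Γ = 0.004293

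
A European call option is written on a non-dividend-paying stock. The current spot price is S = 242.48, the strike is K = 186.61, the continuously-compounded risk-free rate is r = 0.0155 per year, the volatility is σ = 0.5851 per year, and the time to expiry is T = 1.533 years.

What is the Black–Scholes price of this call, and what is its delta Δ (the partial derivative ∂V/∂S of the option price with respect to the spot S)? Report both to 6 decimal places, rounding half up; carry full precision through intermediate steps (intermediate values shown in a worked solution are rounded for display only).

price = 94.556338
Δ = 0.775337

σ√T = 0.5851·√1.533 = 0.724438
d₁ = (ln(S/K) + (r+σ²/2)T) / (σ√T) = (ln(242.48/186.61) + (0.0155+0.5851²/2)·1.533) / 0.724438 = (0.261898 + 0.286167) / 0.724438 = 0.756538
d₂ = d₁ − σ√T = 0.756538 − 0.724438 = 0.032100
e^{−rT} = e^{−0.0155·1.533} = 0.976519
N(d₁) = 0.775337,  N(d₂) = 0.512804
Call price V = S·N(d₁) − K·e^{−rT}·N(d₂) = 188.003650 − 93.447312 = 94.556338
Δ = N(d₁) = 0.775337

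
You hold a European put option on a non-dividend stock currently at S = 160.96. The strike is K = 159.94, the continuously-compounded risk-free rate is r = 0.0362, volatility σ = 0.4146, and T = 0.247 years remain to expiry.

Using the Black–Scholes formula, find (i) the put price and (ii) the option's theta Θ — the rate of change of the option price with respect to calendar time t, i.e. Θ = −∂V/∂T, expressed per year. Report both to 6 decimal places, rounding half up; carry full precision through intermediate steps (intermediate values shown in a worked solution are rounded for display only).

σ√T = 0.4146·√0.247 = 0.206052
d₁ = (ln(S/K) + (r+σ²/2)T) / (σ√T) = (ln(160.96/159.94) + (0.0362+0.4146²/2)·0.247) / 0.206052 = (0.006357 + 0.030170) / 0.206052 = 0.177272
d₂ = d₁ − σ√T = 0.177272 − 0.206052 = -0.028780
e^{−rT} = e^{−0.0362·0.247} = 0.991098
N(−d₁) = 0.429647,  N(−d₂) = 0.511480
Put price V = K·e^{−rT}·N(−d₂) − S·N(−d₁) = 81.077929 − 69.156035 = 11.921894
φ(d₁) = (1/√(2π))·e^{−d₁²/2} = 0.392723
Θ = −S·φ(d₁)·σ/(2√T) + r·K·e^{−rT}·N(−d₂) = −26.366648 + 2.935021 = -23.431627

price = 11.921894
Θ = -23.431627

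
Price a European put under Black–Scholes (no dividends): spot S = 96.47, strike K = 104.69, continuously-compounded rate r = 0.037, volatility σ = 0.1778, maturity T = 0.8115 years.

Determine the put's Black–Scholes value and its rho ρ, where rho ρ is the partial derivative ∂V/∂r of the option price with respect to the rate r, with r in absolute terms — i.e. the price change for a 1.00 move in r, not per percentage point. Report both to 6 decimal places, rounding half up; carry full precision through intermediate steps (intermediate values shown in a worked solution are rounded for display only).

price = 9.209088
ρ = -54.130736

σ√T = 0.1778·√0.8115 = 0.160168
d₁ = (ln(S/K) + (r+σ²/2)T) / (σ√T) = (ln(96.47/104.69) + (0.037+0.1778²/2)·0.8115) / 0.160168 = (-0.081772 + 0.042852) / 0.160168 = -0.242989
d₂ = d₁ − σ√T = -0.242989 − 0.160168 = -0.403157
e^{−rT} = e^{−0.037·0.8115} = 0.970421
N(−d₁) = 0.595993,  N(−d₂) = 0.656584
Put price V = K·e^{−rT}·N(−d₂) − S·N(−d₁) = 66.704543 − 57.495455 = 9.209088
ρ = −K·T·e^{−rT}·N(−d₂) = -54.130736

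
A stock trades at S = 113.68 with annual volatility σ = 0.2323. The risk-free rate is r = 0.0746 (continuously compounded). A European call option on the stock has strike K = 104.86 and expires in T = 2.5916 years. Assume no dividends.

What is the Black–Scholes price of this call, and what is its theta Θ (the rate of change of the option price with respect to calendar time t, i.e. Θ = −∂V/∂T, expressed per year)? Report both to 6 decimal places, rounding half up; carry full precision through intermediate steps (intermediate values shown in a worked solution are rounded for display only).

price = 32.210779
Θ = -6.704450

σ√T = 0.2323·√2.5916 = 0.373967
d₁ = (ln(S/K) + (r+σ²/2)T) / (σ√T) = (ln(113.68/104.86) + (0.0746+0.2323²/2)·2.5916) / 0.373967 = (0.080761 + 0.263259) / 0.373967 = 0.919922
d₂ = d₁ − σ√T = 0.919922 − 0.373967 = 0.545955
e^{−rT} = e^{−0.0746·2.5916} = 0.824207
N(d₁) = 0.821193,  N(d₂) = 0.707452
Call price V = S·N(d₁) − K·e^{−rT}·N(d₂) = 93.353243 − 61.142464 = 32.210779
φ(d₁) = (1/√(2π))·e^{−d₁²/2} = 0.261305
Θ = −S·φ(d₁)·σ/(2√T) − r·K·e^{−rT}·N(d₂) = −2.143222 − 4.561228 = -6.704450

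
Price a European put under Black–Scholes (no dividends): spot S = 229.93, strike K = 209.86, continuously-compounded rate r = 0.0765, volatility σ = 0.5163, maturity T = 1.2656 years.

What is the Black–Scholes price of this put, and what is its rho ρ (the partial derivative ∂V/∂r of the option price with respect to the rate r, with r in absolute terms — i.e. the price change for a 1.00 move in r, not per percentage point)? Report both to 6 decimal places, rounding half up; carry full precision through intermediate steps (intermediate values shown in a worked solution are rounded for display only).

σ√T = 0.5163·√1.2656 = 0.580832
d₁ = (ln(S/K) + (r+σ²/2)T) / (σ√T) = (ln(229.93/209.86) + (0.0765+0.5163²/2)·1.2656) / 0.580832 = (0.091334 + 0.265501) / 0.580832 = 0.614352
d₂ = d₁ − σ√T = 0.614352 − 0.580832 = 0.033521
e^{−rT} = e^{−0.0765·1.2656} = 0.907721
N(−d₁) = 0.269491,  N(−d₂) = 0.486630
Put price V = K·e^{−rT}·N(−d₂) − S·N(−d₁) = 92.700175 − 61.964114 = 30.736061
ρ = −K·T·e^{−rT}·N(−d₂) = -117.321342

price = 30.736061
ρ = -117.321342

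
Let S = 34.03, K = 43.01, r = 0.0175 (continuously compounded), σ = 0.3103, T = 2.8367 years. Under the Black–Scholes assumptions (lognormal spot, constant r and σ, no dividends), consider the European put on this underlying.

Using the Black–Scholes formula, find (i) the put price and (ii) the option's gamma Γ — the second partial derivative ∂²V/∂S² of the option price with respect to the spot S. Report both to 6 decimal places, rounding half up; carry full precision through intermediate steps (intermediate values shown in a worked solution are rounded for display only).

σ√T = 0.3103·√2.8367 = 0.522623
d₁ = (ln(S/K) + (r+σ²/2)T) / (σ√T) = (ln(34.03/43.01) + (0.0175+0.3103²/2)·2.8367) / 0.522623 = (-0.234190 + 0.186210) / 0.522623 = -0.091807
d₂ = d₁ − σ√T = -0.091807 − 0.522623 = -0.614430
e^{−rT} = e^{−0.0175·2.8367} = 0.951570
N(−d₁) = 0.536574,  N(−d₂) = 0.730534
Put price V = K·e^{−rT}·N(−d₂) − S·N(−d₁) = 29.898595 − 18.259626 = 11.638969
φ(d₁) = (1/√(2π))·e^{−d₁²/2} = 0.397265
Γ = φ(d₁) / (S·σ·√T) = 0.022337

price = 11.638969
Γ = 0.022337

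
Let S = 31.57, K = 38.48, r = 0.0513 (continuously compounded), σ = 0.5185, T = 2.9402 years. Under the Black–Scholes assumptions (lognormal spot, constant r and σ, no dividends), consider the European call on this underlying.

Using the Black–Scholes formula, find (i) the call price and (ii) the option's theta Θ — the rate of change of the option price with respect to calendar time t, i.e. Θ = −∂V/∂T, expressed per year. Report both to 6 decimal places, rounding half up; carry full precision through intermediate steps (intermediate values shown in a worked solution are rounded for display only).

price = 10.354100
Θ = -2.288964

σ√T = 0.5185·√2.9402 = 0.889073
d₁ = (ln(S/K) + (r+σ²/2)T) / (σ√T) = (ln(31.57/38.48) + (0.0513+0.5185²/2)·2.9402) / 0.889073 = (-0.197931 + 0.546057) / 0.889073 = 0.391561
d₂ = d₁ − σ√T = 0.391561 − 0.889073 = -0.497512
e^{−rT} = e^{−0.0513·2.9402} = 0.859992
N(d₁) = 0.652309,  N(d₂) = 0.309414
Call price V = S·N(d₁) − K·e^{−rT}·N(d₂) = 20.593383 − 10.239283 = 10.354100
φ(d₁) = (1/√(2π))·e^{−d₁²/2} = 0.369502
Θ = −S·φ(d₁)·σ/(2√T) − r·K·e^{−rT}·N(d₂) = −1.763689 − 0.525275 = -2.288964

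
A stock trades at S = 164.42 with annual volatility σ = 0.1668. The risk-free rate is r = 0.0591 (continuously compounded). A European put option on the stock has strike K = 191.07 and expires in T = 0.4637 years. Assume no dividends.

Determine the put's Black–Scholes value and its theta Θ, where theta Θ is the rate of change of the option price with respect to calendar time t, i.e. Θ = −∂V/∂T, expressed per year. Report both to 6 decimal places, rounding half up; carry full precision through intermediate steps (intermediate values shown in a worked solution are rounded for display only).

σ√T = 0.1668·√0.4637 = 0.113583
d₁ = (ln(S/K) + (r+σ²/2)T) / (σ√T) = (ln(164.42/191.07) + (0.0591+0.1668²/2)·0.4637) / 0.113583 = (-0.150216 + 0.033855) / 0.113583 = -1.024450
d₂ = d₁ − σ√T = -1.024450 − 0.113583 = -1.138034
e^{−rT} = e^{−0.0591·0.4637} = 0.972967
N(−d₁) = 0.847189,  N(−d₂) = 0.872447
Put price V = K·e^{−rT}·N(−d₂) − S·N(−d₁) = 162.192117 − 139.294760 = 22.897357
φ(d₁) = (1/√(2π))·e^{−d₁²/2} = 0.236056
Θ = −S·φ(d₁)·σ/(2√T) + r·K·e^{−rT}·N(−d₂) = −4.753534 + 9.585554 = 4.832021

price = 22.897357
Θ = 4.832021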